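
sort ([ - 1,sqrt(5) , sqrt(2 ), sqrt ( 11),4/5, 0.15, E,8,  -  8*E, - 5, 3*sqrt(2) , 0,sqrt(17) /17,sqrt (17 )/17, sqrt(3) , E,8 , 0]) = [ - 8*E, - 5,-1,0,0 , 0.15, sqrt(17)/17, sqrt ( 17 ) /17 , 4/5 , sqrt(2), sqrt ( 3),sqrt(5 ),E,E, sqrt(11),3* sqrt(2 ),8, 8]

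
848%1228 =848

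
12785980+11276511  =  24062491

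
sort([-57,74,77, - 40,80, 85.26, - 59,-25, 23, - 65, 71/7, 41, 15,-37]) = [- 65, - 59, -57,-40, - 37,- 25,71/7, 15, 23, 41 , 74,77, 80, 85.26 ]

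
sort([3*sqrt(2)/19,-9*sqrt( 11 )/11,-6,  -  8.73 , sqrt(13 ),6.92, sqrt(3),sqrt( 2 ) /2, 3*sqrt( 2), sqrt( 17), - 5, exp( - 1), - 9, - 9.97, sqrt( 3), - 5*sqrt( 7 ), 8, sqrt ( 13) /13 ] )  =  [ - 5*sqrt( 7 ),-9.97, -9, - 8.73,  -  6, - 5, - 9*sqrt(11)/11,3*sqrt(2 )/19, sqrt(13) /13, exp(  -  1 ), sqrt(2 )/2, sqrt( 3)  ,  sqrt(3 ), sqrt( 13 ), sqrt(17),3*sqrt( 2 ),6.92, 8 ] 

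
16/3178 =8/1589 =0.01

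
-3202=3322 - 6524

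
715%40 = 35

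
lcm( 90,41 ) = 3690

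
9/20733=3/6911 = 0.00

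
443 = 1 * 443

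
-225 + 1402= 1177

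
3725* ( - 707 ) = -2633575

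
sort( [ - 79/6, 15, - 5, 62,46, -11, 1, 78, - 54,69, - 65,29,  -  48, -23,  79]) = [ - 65, - 54, - 48, - 23 , - 79/6,-11, - 5,1, 15,29, 46 , 62 , 69, 78, 79]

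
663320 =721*920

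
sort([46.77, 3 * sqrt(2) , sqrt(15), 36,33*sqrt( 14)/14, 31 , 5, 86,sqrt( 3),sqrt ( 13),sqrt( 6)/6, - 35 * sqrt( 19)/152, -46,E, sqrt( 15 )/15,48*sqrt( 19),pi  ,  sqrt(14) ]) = [ -46 , - 35 * sqrt(19)/152,sqrt( 15)/15,sqrt(6 ) /6, sqrt( 3), E,pi,sqrt(13),sqrt (14),sqrt( 15), 3*sqrt(  2), 5,33*sqrt( 14)/14,31,36,46.77, 86,48*sqrt( 19 )] 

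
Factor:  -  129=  - 3^1*43^1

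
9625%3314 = 2997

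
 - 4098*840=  -3442320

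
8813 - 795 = 8018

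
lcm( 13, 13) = 13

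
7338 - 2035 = 5303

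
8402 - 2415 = 5987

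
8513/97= 8513/97  =  87.76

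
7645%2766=2113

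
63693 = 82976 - 19283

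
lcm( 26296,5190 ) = 394440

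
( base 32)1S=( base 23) 2E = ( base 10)60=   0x3c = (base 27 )26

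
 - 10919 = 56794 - 67713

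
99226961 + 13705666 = 112932627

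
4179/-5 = - 4179/5  =  -835.80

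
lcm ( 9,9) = 9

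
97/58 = 97/58 = 1.67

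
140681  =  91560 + 49121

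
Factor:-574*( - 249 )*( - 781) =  - 111625206 = - 2^1*3^1 * 7^1*11^1*41^1*71^1*83^1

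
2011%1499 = 512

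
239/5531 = 239/5531 = 0.04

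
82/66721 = 82/66721= 0.00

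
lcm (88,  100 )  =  2200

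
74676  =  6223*12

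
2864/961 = 2 + 942/961=2.98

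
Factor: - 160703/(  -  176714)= 2^(-1)*149^( - 1 )*271^1 = 271/298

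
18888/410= 46 + 14/205 = 46.07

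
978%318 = 24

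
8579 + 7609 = 16188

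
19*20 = 380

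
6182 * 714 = 4413948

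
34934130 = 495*70574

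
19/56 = 19/56 = 0.34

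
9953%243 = 233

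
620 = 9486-8866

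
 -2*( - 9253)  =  18506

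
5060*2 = 10120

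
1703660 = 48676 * 35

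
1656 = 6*276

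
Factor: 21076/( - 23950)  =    -  2^1*5^( - 2)*11^1 = -  22/25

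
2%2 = 0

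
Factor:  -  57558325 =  - 5^2*11^1 * 311^1*673^1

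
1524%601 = 322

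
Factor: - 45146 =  - 2^1*22573^1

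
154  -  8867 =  - 8713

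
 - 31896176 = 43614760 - 75510936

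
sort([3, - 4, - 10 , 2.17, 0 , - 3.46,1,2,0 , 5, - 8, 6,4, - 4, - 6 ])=[  -  10, - 8, -6, - 4, - 4, - 3.46, 0,  0,1,2,  2.17, 3,4, 5,6]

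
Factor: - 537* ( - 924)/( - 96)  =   - 41349/8 = - 2^ ( - 3 )*3^1*7^1 *11^1 * 179^1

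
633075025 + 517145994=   1150221019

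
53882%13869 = 12275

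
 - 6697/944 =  - 8 + 855/944 = -7.09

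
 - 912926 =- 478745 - 434181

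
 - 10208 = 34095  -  44303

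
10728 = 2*5364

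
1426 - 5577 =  - 4151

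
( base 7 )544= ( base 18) F7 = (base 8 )425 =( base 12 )1B1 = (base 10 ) 277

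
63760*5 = 318800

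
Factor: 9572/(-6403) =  - 2^2 * 19^ (  -  1 )*337^( - 1)*2393^1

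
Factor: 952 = 2^3*7^1 * 17^1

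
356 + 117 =473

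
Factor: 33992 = 2^3*7^1* 607^1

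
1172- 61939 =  - 60767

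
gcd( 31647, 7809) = 411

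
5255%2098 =1059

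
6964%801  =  556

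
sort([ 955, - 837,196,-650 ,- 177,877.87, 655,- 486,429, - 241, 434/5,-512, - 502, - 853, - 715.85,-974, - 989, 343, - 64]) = [-989,-974, - 853, - 837, - 715.85,  -  650,-512,-502, - 486, - 241, - 177,-64, 434/5,196,343,429,655,877.87,955] 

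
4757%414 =203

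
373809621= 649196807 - 275387186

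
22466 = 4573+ 17893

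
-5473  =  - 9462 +3989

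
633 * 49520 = 31346160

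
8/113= 8/113=0.07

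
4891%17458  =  4891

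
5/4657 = 5/4657 = 0.00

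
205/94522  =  205/94522 = 0.00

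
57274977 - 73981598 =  -16706621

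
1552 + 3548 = 5100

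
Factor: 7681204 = 2^2 *491^1*3911^1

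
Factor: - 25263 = -3^2*7^1 * 401^1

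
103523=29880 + 73643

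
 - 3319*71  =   - 235649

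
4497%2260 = 2237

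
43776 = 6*7296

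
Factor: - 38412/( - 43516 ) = 873/989=3^2*23^( - 1)*43^( - 1)*97^1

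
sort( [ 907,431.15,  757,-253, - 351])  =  [  -  351,  -  253,  431.15, 757,907]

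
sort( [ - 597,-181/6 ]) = [ - 597, - 181/6 ]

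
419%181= 57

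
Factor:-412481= -412481^1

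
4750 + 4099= 8849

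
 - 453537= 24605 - 478142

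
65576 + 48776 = 114352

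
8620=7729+891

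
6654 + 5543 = 12197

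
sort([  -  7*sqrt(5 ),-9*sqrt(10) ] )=[  -  9*sqrt(10), -7 * sqrt(5) ]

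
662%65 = 12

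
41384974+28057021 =69441995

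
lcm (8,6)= 24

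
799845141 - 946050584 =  -146205443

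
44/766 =22/383 = 0.06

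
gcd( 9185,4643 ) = 1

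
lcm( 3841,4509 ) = 103707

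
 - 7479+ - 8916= - 16395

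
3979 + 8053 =12032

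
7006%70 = 6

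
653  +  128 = 781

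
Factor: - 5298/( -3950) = 3^1*5^(-2 ) * 79^( - 1) * 883^1 = 2649/1975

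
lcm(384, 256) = 768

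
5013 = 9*557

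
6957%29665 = 6957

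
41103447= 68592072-27488625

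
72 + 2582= 2654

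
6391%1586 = 47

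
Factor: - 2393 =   -  2393^1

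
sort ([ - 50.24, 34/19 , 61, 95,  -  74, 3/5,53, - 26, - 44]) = [-74, - 50.24, - 44, - 26,  3/5,34/19,53 , 61, 95 ] 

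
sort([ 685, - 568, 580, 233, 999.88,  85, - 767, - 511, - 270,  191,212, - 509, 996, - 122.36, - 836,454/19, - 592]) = [ - 836, - 767 , - 592, - 568,-511, - 509, - 270, - 122.36, 454/19,85 , 191, 212,233,  580, 685, 996, 999.88 ]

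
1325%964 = 361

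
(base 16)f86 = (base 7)14405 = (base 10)3974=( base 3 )12110012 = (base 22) 84e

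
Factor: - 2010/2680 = -3/4 = - 2^ ( - 2 ) * 3^1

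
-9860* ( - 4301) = 42407860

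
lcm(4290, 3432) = 17160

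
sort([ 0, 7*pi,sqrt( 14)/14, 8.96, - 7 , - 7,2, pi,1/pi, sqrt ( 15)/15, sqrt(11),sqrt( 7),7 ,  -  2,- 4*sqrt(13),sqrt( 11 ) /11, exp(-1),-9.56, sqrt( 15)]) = [-4*  sqrt (13), - 9.56, - 7, - 7, - 2, 0,sqrt( 15)/15,sqrt( 14)/14 , sqrt( 11)/11, 1/pi, exp( - 1),2 , sqrt ( 7 ), pi, sqrt(11 ),sqrt (15), 7, 8.96,  7*pi ]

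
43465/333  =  130 + 175/333 = 130.53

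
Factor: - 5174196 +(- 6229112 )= - 11403308 =- 2^2*7^1*23^1*17707^1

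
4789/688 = 4789/688= 6.96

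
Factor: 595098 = 2^1*3^2*7^1*4723^1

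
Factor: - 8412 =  - 2^2 * 3^1 * 701^1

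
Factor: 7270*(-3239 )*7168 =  - 2^11*5^1*7^1* 41^1*79^1 * 727^1 = - 168788695040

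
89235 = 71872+17363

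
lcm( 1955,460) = 7820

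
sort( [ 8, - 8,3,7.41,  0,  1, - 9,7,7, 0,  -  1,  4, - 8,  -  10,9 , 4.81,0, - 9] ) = [  -  10, - 9,  -  9, - 8,- 8, -1,0, 0,0,1,3,4,4.81, 7,  7,7.41,8,9]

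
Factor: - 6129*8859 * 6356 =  - 345110530716= - 2^2*3^4*7^1*227^2*2953^1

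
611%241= 129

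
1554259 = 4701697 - 3147438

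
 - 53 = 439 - 492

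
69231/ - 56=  - 69231/56  =  - 1236.27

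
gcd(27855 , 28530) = 45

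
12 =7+5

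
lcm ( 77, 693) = 693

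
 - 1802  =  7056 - 8858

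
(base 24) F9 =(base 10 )369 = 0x171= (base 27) di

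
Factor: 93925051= 11^1*17^1*  101^1*4973^1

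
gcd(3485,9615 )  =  5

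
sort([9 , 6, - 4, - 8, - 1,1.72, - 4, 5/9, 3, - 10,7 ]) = [ - 10, - 8,-4, - 4, - 1,5/9,1.72, 3,6 , 7,9] 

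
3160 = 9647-6487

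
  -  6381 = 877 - 7258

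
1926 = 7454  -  5528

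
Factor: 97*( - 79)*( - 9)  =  3^2*79^1*97^1 = 68967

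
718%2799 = 718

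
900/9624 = 75/802 = 0.09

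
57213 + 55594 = 112807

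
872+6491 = 7363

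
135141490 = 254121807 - 118980317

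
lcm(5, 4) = 20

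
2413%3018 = 2413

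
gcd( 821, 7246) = 1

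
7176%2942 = 1292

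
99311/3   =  99311/3= 33103.67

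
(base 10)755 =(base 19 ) 21e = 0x2f3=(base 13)461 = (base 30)P5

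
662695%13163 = 4545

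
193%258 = 193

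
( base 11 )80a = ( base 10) 978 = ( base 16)3D2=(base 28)16q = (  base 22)20A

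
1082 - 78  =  1004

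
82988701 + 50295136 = 133283837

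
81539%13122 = 2807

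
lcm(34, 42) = 714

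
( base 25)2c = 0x3e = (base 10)62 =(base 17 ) 3b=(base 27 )28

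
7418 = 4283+3135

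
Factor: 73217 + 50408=123625= 5^3*23^1*43^1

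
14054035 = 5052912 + 9001123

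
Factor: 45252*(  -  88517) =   -  4005571284 = - 2^2*3^3*11^1*13^1*419^1*619^1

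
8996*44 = 395824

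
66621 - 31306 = 35315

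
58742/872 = 67 +159/436 = 67.36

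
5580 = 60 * 93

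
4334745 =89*48705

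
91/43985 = 91/43985 = 0.00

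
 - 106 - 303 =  - 409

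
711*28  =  19908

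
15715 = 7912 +7803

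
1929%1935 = 1929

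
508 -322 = 186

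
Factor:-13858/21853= - 26/41 = - 2^1*13^1*41^( -1)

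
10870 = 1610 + 9260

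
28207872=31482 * 896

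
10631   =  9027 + 1604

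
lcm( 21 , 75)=525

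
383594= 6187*62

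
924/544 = 1+95/136 = 1.70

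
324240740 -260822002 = 63418738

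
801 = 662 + 139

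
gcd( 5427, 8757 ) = 9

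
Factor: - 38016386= - 2^1*17^1 * 43^1*26003^1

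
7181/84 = 85 + 41/84 = 85.49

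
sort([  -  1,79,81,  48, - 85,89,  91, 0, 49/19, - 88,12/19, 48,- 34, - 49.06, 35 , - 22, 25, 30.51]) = [ - 88,  -  85, - 49.06, - 34, - 22, - 1, 0, 12/19,49/19, 25, 30.51, 35,48, 48, 79, 81,89,  91 ] 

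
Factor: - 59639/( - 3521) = 7^( - 1)*23^1 *503^( - 1 ) * 2593^1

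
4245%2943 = 1302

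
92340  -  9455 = 82885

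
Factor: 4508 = 2^2*7^2*23^1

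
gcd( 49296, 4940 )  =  52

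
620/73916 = 155/18479  =  0.01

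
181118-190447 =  - 9329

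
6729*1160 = 7805640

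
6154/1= 6154= 6154.00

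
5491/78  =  70 + 31/78= 70.40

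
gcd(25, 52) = 1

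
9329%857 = 759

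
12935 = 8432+4503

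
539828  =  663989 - 124161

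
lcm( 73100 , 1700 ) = 73100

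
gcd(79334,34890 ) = 2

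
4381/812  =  5 + 321/812=5.40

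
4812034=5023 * 958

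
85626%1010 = 786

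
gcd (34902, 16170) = 42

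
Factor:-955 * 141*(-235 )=31643925  =  3^1*5^2*47^2*191^1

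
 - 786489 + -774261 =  - 1560750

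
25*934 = 23350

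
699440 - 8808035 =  - 8108595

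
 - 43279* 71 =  - 3072809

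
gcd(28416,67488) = 3552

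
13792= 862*16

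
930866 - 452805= 478061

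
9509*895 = 8510555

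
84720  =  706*120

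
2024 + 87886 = 89910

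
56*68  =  3808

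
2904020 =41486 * 70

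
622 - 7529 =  - 6907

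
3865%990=895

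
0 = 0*770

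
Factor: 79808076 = 2^2 * 3^2*1109^1*1999^1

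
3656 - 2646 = 1010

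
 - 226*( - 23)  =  5198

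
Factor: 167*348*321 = 18655236 =2^2*3^2*29^1*107^1*167^1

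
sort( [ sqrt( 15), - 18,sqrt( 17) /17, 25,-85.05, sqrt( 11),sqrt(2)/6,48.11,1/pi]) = [ - 85.05, - 18, sqrt(2 )/6, sqrt(17 )/17,  1/pi, sqrt(11), sqrt( 15),25, 48.11 ]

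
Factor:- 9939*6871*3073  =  -209857840437 = -3^1 * 7^1 * 439^1  *3313^1* 6871^1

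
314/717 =314/717 = 0.44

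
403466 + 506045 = 909511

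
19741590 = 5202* 3795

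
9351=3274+6077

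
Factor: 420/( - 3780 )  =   - 1/9  =  -3^( - 2 )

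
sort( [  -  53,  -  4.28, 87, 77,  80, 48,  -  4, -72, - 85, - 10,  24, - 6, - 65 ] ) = [ - 85, - 72,  -  65, - 53, - 10, - 6, - 4.28, - 4,24, 48,77, 80,87] 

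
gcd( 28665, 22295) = 3185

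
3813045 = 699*5455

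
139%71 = 68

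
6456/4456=807/557 = 1.45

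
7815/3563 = 7815/3563 = 2.19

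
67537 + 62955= 130492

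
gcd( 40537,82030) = 1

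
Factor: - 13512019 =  - 43^1*314233^1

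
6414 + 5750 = 12164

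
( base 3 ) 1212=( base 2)110010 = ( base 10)50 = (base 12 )42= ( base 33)1h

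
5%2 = 1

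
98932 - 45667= 53265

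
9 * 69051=621459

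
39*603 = 23517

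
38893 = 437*89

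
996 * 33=32868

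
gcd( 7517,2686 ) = 1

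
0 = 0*940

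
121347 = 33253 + 88094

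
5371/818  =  5371/818 = 6.57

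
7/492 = 7/492 = 0.01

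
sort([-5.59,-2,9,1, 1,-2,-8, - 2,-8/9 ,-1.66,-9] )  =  [ - 9,- 8,  -  5.59,-2,-2,-2,-1.66, - 8/9, 1,1, 9]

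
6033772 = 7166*842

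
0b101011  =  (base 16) 2B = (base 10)43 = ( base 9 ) 47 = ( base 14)31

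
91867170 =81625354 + 10241816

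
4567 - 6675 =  - 2108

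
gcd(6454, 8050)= 14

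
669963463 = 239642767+430320696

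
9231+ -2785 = 6446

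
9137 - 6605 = 2532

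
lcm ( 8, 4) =8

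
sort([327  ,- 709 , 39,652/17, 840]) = [ -709, 652/17,39,327,840]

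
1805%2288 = 1805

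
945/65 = 189/13 =14.54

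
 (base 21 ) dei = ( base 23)B9J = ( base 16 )179d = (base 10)6045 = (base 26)8OD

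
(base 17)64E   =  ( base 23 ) 39M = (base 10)1816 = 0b11100011000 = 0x718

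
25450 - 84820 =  - 59370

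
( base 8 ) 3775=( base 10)2045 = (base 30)285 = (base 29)2CF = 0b11111111101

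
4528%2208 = 112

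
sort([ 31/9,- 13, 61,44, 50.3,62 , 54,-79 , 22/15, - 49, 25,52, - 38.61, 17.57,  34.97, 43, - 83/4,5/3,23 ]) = [ - 79, - 49, - 38.61, - 83/4 , - 13,22/15, 5/3, 31/9,  17.57,23,25,34.97, 43,44 , 50.3,52,54,  61,62]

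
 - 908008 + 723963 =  - 184045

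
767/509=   1 + 258/509 = 1.51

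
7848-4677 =3171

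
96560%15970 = 740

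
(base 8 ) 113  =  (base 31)2d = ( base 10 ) 75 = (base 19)3I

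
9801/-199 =  -  9801/199 = -49.25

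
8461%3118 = 2225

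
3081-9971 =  - 6890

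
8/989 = 8/989  =  0.01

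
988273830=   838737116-- 149536714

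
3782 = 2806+976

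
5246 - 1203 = 4043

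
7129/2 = 3564 + 1/2 = 3564.50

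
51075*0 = 0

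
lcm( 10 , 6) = 30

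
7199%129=104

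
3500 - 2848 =652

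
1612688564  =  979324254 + 633364310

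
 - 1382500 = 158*(-8750) 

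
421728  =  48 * 8786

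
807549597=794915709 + 12633888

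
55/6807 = 55/6807  =  0.01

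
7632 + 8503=16135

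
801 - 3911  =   - 3110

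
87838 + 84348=172186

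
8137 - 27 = 8110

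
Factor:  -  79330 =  - 2^1*5^1*7933^1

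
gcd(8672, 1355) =271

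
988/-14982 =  - 1 + 6997/7491=- 0.07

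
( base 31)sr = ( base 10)895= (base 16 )37F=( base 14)47D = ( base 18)2dd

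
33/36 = 11/12=0.92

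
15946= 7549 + 8397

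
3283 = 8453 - 5170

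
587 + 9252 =9839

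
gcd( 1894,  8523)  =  947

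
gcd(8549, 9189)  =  1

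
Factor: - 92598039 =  - 3^3*19^1*180503^1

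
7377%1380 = 477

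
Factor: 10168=2^3*31^1 * 41^1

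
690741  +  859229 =1549970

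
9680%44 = 0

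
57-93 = - 36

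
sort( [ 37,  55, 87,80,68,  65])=[ 37, 55 , 65,68,80,87]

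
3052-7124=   -  4072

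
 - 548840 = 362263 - 911103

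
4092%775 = 217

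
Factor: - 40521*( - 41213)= 3^1*13^1*1039^1*41213^1 = 1669991973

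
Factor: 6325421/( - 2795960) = -2^( - 3) * 5^( - 1)* 1009^1*6269^1*69899^( - 1) 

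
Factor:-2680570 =-2^1*5^1*31^1*8647^1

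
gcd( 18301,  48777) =1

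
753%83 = 6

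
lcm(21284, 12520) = 212840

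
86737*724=62797588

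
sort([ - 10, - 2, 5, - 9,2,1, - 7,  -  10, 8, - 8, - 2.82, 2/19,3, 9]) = [ - 10, - 10, - 9, - 8,- 7, - 2.82, - 2, 2/19, 1,2,3, 5, 8, 9]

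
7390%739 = 0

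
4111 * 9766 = 40148026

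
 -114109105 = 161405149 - 275514254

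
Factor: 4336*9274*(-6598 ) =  - 2^6*271^1*3299^1 * 4637^1 = - 265319198272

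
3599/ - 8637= -1 + 5038/8637= - 0.42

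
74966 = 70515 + 4451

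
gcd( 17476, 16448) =1028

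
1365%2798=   1365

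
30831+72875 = 103706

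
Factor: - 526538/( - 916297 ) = 2^1 * 23^( - 1)*39839^(- 1) *263269^1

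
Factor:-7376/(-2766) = 2^3*3^( - 1) = 8/3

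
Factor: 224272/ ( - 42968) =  - 2^1*41^( - 1)*107^1 = - 214/41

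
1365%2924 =1365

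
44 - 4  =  40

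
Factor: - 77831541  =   - 3^2*8647949^1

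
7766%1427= 631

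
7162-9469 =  - 2307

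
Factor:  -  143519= - 143519^1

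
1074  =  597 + 477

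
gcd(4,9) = 1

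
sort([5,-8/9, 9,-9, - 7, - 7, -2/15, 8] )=[-9,-7,-7,-8/9, - 2/15,5, 8, 9 ] 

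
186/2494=93/1247=0.07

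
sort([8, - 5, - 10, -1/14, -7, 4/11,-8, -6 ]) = [ - 10,-8, - 7, - 6, - 5, - 1/14, 4/11,8]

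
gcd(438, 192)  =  6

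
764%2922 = 764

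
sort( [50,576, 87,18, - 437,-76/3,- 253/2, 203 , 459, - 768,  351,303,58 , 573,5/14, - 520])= [ - 768, - 520, - 437, - 253/2,-76/3,  5/14,18 , 50,58,87, 203, 303,351,459,573,576]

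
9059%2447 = 1718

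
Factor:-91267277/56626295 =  - 5^( - 1 )*11^( - 1)*59^1*1029569^( - 1 )*1546903^1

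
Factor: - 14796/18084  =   - 3^2*11^( - 1)= -9/11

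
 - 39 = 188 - 227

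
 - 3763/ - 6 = 3763/6 = 627.17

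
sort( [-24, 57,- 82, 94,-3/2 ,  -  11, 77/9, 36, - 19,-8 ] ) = [ - 82,-24 ,-19, - 11,  -  8, - 3/2, 77/9,36,57, 94] 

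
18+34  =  52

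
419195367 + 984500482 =1403695849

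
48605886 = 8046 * 6041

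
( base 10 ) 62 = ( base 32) 1U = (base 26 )2A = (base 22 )2I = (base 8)76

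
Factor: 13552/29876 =44/97 = 2^2*11^1*97^( - 1) 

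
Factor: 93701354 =2^1*46850677^1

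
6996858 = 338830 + 6658028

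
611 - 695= - 84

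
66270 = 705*94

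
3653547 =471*7757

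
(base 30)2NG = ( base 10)2506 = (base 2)100111001010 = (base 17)8B7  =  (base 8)4712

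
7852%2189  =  1285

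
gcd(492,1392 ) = 12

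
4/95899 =4/95899 =0.00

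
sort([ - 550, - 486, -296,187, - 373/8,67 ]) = [ -550, - 486 , - 296, -373/8, 67,187]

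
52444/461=113 + 351/461= 113.76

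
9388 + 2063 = 11451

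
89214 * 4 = 356856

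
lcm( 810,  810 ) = 810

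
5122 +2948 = 8070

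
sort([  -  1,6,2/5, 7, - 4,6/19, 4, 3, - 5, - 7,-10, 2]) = [ - 10, - 7,  -  5, - 4, - 1,6/19  ,  2/5,2,3,4, 6,7 ] 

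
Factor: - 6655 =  - 5^1*11^3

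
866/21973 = 866/21973 = 0.04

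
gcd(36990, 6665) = 5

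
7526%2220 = 866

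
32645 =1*32645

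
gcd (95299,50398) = 1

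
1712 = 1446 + 266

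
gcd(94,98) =2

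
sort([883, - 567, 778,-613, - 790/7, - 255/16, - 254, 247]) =[ - 613,-567,  -  254, - 790/7, - 255/16, 247,778,883] 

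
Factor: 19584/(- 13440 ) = - 3^1*5^( - 1 )*7^( - 1 )  *  17^1 = - 51/35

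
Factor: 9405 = 3^2*5^1 * 11^1 *19^1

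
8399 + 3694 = 12093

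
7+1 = 8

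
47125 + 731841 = 778966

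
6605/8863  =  6605/8863 = 0.75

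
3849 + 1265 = 5114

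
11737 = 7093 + 4644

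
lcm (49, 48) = 2352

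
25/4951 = 25/4951= 0.01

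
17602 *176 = 3097952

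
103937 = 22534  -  - 81403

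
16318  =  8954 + 7364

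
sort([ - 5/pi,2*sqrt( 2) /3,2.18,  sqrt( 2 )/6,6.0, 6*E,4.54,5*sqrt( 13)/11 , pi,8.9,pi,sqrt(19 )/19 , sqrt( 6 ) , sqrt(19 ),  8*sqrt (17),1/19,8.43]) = [ - 5/pi, 1/19,sqrt(19)/19, sqrt(2 )/6,2*sqrt(2 )/3, 5*sqrt( 13)/11,  2.18,sqrt( 6 ),pi,pi, sqrt(19),4.54,6.0,8.43, 8.9,6*E,8*sqrt(17 )]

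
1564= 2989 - 1425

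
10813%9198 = 1615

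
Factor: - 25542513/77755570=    - 2^( - 1)*3^3*5^( - 1)*251^1 * 1091^( - 1)*3769^1*7127^ (-1 )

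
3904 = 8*488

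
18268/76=240+7/19 =240.37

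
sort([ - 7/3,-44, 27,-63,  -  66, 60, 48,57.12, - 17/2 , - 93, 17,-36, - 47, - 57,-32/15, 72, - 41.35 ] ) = [ - 93, - 66, - 63, - 57,  -  47, - 44 , - 41.35, - 36, - 17/2, - 7/3, - 32/15, 17 , 27,48,57.12,60,  72]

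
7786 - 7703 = 83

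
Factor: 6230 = 2^1 *5^1 * 7^1 * 89^1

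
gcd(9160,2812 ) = 4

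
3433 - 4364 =-931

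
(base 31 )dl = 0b110101000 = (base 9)521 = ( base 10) 424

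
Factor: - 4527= - 3^2*503^1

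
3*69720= 209160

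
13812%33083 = 13812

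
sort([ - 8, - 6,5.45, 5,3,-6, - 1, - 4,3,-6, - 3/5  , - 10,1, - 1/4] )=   [ - 10  , - 8, - 6, - 6, - 6,-4,  -  1, - 3/5,  -  1/4 , 1, 3,  3,5, 5.45] 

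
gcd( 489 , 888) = 3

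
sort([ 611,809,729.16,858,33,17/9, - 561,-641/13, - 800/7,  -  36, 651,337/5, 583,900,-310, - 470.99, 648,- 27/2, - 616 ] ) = [ - 616 , - 561, - 470.99,-310, - 800/7, - 641/13, - 36, - 27/2, 17/9 , 33,  337/5,583,611 , 648,651 , 729.16,809,858,900 ] 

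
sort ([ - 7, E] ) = [ - 7 , E ] 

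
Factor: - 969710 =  - 2^1*5^1*7^2*1979^1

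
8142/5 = 1628 + 2/5 = 1628.40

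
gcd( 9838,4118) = 2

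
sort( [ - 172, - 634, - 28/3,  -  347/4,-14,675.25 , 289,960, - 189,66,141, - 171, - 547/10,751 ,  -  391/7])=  [-634 , - 189, - 172, - 171, - 347/4, - 391/7, - 547/10, -14, - 28/3, 66,141,289, 675.25, 751,960]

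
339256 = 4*84814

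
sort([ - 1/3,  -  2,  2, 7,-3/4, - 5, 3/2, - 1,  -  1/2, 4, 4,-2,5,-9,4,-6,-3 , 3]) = [-9,-6,-5,- 3, - 2, - 2,  -  1, - 3/4,-1/2,-1/3, 3/2, 2, 3,4,4, 4, 5, 7] 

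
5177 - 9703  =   - 4526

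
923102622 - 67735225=855367397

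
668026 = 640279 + 27747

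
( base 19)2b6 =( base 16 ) 3a9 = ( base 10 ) 937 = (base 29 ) 139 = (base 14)4AD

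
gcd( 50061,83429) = 1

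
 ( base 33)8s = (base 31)9d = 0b100100100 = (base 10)292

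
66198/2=33099 = 33099.00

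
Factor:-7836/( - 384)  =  653/32 =2^( - 5) * 653^1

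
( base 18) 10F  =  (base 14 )1A3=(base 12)243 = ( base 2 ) 101010011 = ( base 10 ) 339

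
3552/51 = 1184/17 = 69.65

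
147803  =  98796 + 49007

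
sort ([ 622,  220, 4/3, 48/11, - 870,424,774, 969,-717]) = [ - 870 ,- 717, 4/3,48/11,220,424,622,774, 969 ] 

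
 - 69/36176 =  - 1 + 36107/36176  =  - 0.00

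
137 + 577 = 714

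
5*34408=172040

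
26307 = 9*2923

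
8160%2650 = 210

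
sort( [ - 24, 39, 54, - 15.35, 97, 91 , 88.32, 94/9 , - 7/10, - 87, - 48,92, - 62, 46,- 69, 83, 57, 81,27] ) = [ - 87, - 69, - 62, - 48,-24, - 15.35, - 7/10, 94/9, 27,39, 46, 54, 57,81, 83, 88.32, 91, 92  ,  97 ] 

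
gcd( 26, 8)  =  2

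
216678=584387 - 367709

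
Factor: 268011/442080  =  97/160 =2^( - 5 ) *5^ ( - 1)*97^1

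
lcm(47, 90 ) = 4230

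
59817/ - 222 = -19939/74 = -269.45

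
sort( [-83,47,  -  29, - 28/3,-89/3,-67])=[-83,-67,-89/3,-29, - 28/3, 47] 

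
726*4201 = 3049926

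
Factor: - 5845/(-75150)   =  7/90  =  2^(-1) *3^( - 2 )*5^(-1)  *7^1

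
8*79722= 637776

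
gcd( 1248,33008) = 16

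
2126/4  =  531+1/2=531.50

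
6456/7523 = 6456/7523 = 0.86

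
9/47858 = 9/47858 = 0.00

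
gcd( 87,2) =1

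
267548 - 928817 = -661269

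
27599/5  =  27599/5 = 5519.80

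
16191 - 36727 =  - 20536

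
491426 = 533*922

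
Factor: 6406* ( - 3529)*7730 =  - 2^2*5^1*773^1*3203^1*3529^1 = -174750363020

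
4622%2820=1802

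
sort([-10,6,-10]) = [ - 10, - 10,  6]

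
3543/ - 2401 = -3543/2401 = -1.48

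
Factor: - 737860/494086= - 2^1*5^1* 23^ ( - 2)*79^1 = - 790/529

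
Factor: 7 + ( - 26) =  - 19^1=- 19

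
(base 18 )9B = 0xad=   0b10101101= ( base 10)173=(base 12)125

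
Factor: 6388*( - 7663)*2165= -105979443260 = - 2^2*5^1 *79^1 *97^1*433^1*1597^1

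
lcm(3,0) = 0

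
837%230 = 147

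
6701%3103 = 495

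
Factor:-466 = - 2^1*233^1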